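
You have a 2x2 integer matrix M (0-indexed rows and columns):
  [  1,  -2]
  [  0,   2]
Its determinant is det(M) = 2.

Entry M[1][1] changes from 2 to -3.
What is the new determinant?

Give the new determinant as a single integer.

det is linear in row 1: changing M[1][1] by delta changes det by delta * cofactor(1,1).
Cofactor C_11 = (-1)^(1+1) * minor(1,1) = 1
Entry delta = -3 - 2 = -5
Det delta = -5 * 1 = -5
New det = 2 + -5 = -3

Answer: -3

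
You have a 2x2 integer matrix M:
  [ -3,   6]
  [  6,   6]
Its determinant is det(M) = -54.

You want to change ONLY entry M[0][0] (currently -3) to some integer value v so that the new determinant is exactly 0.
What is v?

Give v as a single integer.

det is linear in entry M[0][0]: det = old_det + (v - -3) * C_00
Cofactor C_00 = 6
Want det = 0: -54 + (v - -3) * 6 = 0
  (v - -3) = 54 / 6 = 9
  v = -3 + (9) = 6

Answer: 6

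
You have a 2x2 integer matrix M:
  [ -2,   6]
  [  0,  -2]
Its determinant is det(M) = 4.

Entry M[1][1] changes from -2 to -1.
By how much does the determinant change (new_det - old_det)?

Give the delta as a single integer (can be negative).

Cofactor C_11 = -2
Entry delta = -1 - -2 = 1
Det delta = entry_delta * cofactor = 1 * -2 = -2

Answer: -2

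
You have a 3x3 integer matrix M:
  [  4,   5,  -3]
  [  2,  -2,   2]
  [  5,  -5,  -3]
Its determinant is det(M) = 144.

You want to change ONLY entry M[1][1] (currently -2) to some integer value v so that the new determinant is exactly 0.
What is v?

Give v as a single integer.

Answer: -50

Derivation:
det is linear in entry M[1][1]: det = old_det + (v - -2) * C_11
Cofactor C_11 = 3
Want det = 0: 144 + (v - -2) * 3 = 0
  (v - -2) = -144 / 3 = -48
  v = -2 + (-48) = -50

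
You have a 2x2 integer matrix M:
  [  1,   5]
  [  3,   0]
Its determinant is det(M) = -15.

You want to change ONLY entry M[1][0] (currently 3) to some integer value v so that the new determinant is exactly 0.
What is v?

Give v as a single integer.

det is linear in entry M[1][0]: det = old_det + (v - 3) * C_10
Cofactor C_10 = -5
Want det = 0: -15 + (v - 3) * -5 = 0
  (v - 3) = 15 / -5 = -3
  v = 3 + (-3) = 0

Answer: 0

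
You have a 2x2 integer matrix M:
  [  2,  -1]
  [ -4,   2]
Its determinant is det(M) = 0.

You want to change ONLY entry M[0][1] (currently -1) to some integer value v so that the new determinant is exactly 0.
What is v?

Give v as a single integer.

Answer: -1

Derivation:
det is linear in entry M[0][1]: det = old_det + (v - -1) * C_01
Cofactor C_01 = 4
Want det = 0: 0 + (v - -1) * 4 = 0
  (v - -1) = 0 / 4 = 0
  v = -1 + (0) = -1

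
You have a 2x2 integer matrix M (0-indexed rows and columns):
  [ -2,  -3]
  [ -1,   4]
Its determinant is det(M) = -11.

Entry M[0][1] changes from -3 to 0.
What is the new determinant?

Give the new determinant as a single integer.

det is linear in row 0: changing M[0][1] by delta changes det by delta * cofactor(0,1).
Cofactor C_01 = (-1)^(0+1) * minor(0,1) = 1
Entry delta = 0 - -3 = 3
Det delta = 3 * 1 = 3
New det = -11 + 3 = -8

Answer: -8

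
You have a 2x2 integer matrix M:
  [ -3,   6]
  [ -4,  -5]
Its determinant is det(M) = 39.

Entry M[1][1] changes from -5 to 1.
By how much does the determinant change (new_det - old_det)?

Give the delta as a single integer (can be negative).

Cofactor C_11 = -3
Entry delta = 1 - -5 = 6
Det delta = entry_delta * cofactor = 6 * -3 = -18

Answer: -18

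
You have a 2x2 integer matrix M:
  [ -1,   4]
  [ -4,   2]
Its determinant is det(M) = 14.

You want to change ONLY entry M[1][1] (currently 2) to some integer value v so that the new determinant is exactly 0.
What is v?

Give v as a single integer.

det is linear in entry M[1][1]: det = old_det + (v - 2) * C_11
Cofactor C_11 = -1
Want det = 0: 14 + (v - 2) * -1 = 0
  (v - 2) = -14 / -1 = 14
  v = 2 + (14) = 16

Answer: 16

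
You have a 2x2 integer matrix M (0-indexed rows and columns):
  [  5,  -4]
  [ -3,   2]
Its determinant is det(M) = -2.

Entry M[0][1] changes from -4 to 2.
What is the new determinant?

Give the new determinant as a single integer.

det is linear in row 0: changing M[0][1] by delta changes det by delta * cofactor(0,1).
Cofactor C_01 = (-1)^(0+1) * minor(0,1) = 3
Entry delta = 2 - -4 = 6
Det delta = 6 * 3 = 18
New det = -2 + 18 = 16

Answer: 16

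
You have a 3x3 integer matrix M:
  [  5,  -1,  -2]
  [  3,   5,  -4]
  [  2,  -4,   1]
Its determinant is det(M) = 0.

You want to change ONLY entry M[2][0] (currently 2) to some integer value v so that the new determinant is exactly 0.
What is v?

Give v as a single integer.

Answer: 2

Derivation:
det is linear in entry M[2][0]: det = old_det + (v - 2) * C_20
Cofactor C_20 = 14
Want det = 0: 0 + (v - 2) * 14 = 0
  (v - 2) = 0 / 14 = 0
  v = 2 + (0) = 2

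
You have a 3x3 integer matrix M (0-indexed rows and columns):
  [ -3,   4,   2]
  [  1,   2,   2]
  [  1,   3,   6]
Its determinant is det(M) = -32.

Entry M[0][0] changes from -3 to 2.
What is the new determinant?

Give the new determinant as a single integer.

Answer: -2

Derivation:
det is linear in row 0: changing M[0][0] by delta changes det by delta * cofactor(0,0).
Cofactor C_00 = (-1)^(0+0) * minor(0,0) = 6
Entry delta = 2 - -3 = 5
Det delta = 5 * 6 = 30
New det = -32 + 30 = -2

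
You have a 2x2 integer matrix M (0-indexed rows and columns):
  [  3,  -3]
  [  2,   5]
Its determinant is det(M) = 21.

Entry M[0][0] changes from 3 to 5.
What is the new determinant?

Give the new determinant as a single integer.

Answer: 31

Derivation:
det is linear in row 0: changing M[0][0] by delta changes det by delta * cofactor(0,0).
Cofactor C_00 = (-1)^(0+0) * minor(0,0) = 5
Entry delta = 5 - 3 = 2
Det delta = 2 * 5 = 10
New det = 21 + 10 = 31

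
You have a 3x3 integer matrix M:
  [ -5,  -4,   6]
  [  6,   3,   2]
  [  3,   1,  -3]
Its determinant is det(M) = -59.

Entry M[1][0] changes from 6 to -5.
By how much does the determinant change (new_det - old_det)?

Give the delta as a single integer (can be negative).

Answer: 66

Derivation:
Cofactor C_10 = -6
Entry delta = -5 - 6 = -11
Det delta = entry_delta * cofactor = -11 * -6 = 66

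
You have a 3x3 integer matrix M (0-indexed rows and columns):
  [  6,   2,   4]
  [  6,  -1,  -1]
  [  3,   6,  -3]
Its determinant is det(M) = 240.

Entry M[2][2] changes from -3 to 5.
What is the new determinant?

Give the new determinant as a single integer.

det is linear in row 2: changing M[2][2] by delta changes det by delta * cofactor(2,2).
Cofactor C_22 = (-1)^(2+2) * minor(2,2) = -18
Entry delta = 5 - -3 = 8
Det delta = 8 * -18 = -144
New det = 240 + -144 = 96

Answer: 96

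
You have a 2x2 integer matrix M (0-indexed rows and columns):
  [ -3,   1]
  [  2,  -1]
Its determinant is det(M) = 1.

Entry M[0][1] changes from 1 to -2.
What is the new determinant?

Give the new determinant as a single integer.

det is linear in row 0: changing M[0][1] by delta changes det by delta * cofactor(0,1).
Cofactor C_01 = (-1)^(0+1) * minor(0,1) = -2
Entry delta = -2 - 1 = -3
Det delta = -3 * -2 = 6
New det = 1 + 6 = 7

Answer: 7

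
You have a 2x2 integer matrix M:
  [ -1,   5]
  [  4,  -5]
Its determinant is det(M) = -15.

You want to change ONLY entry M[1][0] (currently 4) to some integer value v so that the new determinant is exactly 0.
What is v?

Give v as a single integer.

Answer: 1

Derivation:
det is linear in entry M[1][0]: det = old_det + (v - 4) * C_10
Cofactor C_10 = -5
Want det = 0: -15 + (v - 4) * -5 = 0
  (v - 4) = 15 / -5 = -3
  v = 4 + (-3) = 1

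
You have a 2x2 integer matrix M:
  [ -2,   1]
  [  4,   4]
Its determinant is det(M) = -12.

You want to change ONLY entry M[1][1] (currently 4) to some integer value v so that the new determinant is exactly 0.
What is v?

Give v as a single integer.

det is linear in entry M[1][1]: det = old_det + (v - 4) * C_11
Cofactor C_11 = -2
Want det = 0: -12 + (v - 4) * -2 = 0
  (v - 4) = 12 / -2 = -6
  v = 4 + (-6) = -2

Answer: -2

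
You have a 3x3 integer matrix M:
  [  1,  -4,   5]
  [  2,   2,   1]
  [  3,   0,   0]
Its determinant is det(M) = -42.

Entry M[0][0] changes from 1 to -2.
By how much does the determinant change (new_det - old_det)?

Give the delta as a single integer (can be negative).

Cofactor C_00 = 0
Entry delta = -2 - 1 = -3
Det delta = entry_delta * cofactor = -3 * 0 = 0

Answer: 0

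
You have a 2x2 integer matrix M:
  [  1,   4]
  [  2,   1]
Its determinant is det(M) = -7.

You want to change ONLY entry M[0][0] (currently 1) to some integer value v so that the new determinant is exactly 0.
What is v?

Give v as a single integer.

det is linear in entry M[0][0]: det = old_det + (v - 1) * C_00
Cofactor C_00 = 1
Want det = 0: -7 + (v - 1) * 1 = 0
  (v - 1) = 7 / 1 = 7
  v = 1 + (7) = 8

Answer: 8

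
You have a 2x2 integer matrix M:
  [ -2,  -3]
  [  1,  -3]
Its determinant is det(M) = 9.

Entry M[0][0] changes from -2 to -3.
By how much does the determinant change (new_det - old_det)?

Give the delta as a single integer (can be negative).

Answer: 3

Derivation:
Cofactor C_00 = -3
Entry delta = -3 - -2 = -1
Det delta = entry_delta * cofactor = -1 * -3 = 3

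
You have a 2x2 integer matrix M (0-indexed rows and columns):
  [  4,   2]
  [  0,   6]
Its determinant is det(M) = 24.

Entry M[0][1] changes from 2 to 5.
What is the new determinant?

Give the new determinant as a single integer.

Answer: 24

Derivation:
det is linear in row 0: changing M[0][1] by delta changes det by delta * cofactor(0,1).
Cofactor C_01 = (-1)^(0+1) * minor(0,1) = 0
Entry delta = 5 - 2 = 3
Det delta = 3 * 0 = 0
New det = 24 + 0 = 24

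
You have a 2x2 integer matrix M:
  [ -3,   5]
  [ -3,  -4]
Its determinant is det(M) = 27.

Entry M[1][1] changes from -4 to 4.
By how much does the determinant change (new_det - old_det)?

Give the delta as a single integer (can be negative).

Answer: -24

Derivation:
Cofactor C_11 = -3
Entry delta = 4 - -4 = 8
Det delta = entry_delta * cofactor = 8 * -3 = -24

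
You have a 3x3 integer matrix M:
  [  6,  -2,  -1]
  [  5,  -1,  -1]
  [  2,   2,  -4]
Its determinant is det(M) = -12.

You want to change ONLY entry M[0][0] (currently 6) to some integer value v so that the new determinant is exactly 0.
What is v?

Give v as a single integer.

Answer: 8

Derivation:
det is linear in entry M[0][0]: det = old_det + (v - 6) * C_00
Cofactor C_00 = 6
Want det = 0: -12 + (v - 6) * 6 = 0
  (v - 6) = 12 / 6 = 2
  v = 6 + (2) = 8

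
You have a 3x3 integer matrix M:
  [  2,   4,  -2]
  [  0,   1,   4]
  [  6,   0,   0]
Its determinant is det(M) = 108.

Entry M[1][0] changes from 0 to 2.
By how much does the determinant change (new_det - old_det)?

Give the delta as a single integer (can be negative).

Cofactor C_10 = 0
Entry delta = 2 - 0 = 2
Det delta = entry_delta * cofactor = 2 * 0 = 0

Answer: 0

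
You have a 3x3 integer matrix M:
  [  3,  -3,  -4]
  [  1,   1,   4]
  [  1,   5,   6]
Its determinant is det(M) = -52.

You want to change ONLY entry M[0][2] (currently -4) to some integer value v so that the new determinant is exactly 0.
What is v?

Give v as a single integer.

det is linear in entry M[0][2]: det = old_det + (v - -4) * C_02
Cofactor C_02 = 4
Want det = 0: -52 + (v - -4) * 4 = 0
  (v - -4) = 52 / 4 = 13
  v = -4 + (13) = 9

Answer: 9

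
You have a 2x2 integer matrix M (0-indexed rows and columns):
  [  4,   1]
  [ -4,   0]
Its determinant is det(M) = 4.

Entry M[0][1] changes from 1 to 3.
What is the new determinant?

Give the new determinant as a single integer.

det is linear in row 0: changing M[0][1] by delta changes det by delta * cofactor(0,1).
Cofactor C_01 = (-1)^(0+1) * minor(0,1) = 4
Entry delta = 3 - 1 = 2
Det delta = 2 * 4 = 8
New det = 4 + 8 = 12

Answer: 12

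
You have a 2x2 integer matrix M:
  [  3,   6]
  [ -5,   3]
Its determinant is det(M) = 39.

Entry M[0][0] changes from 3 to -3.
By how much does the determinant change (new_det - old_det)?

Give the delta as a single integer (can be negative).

Answer: -18

Derivation:
Cofactor C_00 = 3
Entry delta = -3 - 3 = -6
Det delta = entry_delta * cofactor = -6 * 3 = -18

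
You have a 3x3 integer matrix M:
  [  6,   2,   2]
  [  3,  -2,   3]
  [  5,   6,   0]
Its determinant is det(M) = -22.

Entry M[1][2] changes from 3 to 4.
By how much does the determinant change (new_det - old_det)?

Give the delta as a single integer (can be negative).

Cofactor C_12 = -26
Entry delta = 4 - 3 = 1
Det delta = entry_delta * cofactor = 1 * -26 = -26

Answer: -26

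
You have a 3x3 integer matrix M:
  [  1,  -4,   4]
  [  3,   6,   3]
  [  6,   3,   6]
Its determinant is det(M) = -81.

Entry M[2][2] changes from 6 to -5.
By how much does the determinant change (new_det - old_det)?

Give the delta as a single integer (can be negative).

Cofactor C_22 = 18
Entry delta = -5 - 6 = -11
Det delta = entry_delta * cofactor = -11 * 18 = -198

Answer: -198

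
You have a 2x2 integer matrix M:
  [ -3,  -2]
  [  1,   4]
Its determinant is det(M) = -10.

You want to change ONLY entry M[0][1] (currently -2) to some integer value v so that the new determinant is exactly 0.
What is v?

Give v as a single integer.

Answer: -12

Derivation:
det is linear in entry M[0][1]: det = old_det + (v - -2) * C_01
Cofactor C_01 = -1
Want det = 0: -10 + (v - -2) * -1 = 0
  (v - -2) = 10 / -1 = -10
  v = -2 + (-10) = -12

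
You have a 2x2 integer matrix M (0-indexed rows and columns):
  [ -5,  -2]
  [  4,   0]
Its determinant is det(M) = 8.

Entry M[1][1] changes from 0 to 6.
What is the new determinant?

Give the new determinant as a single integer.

Answer: -22

Derivation:
det is linear in row 1: changing M[1][1] by delta changes det by delta * cofactor(1,1).
Cofactor C_11 = (-1)^(1+1) * minor(1,1) = -5
Entry delta = 6 - 0 = 6
Det delta = 6 * -5 = -30
New det = 8 + -30 = -22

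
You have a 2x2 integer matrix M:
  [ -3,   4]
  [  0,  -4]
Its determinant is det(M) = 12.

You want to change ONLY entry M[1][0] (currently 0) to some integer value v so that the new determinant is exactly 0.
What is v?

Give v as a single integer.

Answer: 3

Derivation:
det is linear in entry M[1][0]: det = old_det + (v - 0) * C_10
Cofactor C_10 = -4
Want det = 0: 12 + (v - 0) * -4 = 0
  (v - 0) = -12 / -4 = 3
  v = 0 + (3) = 3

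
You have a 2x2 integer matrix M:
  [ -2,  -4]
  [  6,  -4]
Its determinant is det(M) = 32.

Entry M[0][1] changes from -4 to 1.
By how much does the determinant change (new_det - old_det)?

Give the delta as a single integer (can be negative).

Cofactor C_01 = -6
Entry delta = 1 - -4 = 5
Det delta = entry_delta * cofactor = 5 * -6 = -30

Answer: -30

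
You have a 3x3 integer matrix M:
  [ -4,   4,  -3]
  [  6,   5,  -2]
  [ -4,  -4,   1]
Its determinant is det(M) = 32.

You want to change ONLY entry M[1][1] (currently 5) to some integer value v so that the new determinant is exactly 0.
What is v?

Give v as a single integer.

det is linear in entry M[1][1]: det = old_det + (v - 5) * C_11
Cofactor C_11 = -16
Want det = 0: 32 + (v - 5) * -16 = 0
  (v - 5) = -32 / -16 = 2
  v = 5 + (2) = 7

Answer: 7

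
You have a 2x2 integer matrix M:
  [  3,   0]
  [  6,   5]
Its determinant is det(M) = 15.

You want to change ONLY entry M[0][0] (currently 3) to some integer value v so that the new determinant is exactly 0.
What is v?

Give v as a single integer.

Answer: 0

Derivation:
det is linear in entry M[0][0]: det = old_det + (v - 3) * C_00
Cofactor C_00 = 5
Want det = 0: 15 + (v - 3) * 5 = 0
  (v - 3) = -15 / 5 = -3
  v = 3 + (-3) = 0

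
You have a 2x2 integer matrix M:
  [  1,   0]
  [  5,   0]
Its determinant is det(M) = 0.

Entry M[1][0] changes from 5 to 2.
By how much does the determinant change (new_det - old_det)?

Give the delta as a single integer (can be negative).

Answer: 0

Derivation:
Cofactor C_10 = 0
Entry delta = 2 - 5 = -3
Det delta = entry_delta * cofactor = -3 * 0 = 0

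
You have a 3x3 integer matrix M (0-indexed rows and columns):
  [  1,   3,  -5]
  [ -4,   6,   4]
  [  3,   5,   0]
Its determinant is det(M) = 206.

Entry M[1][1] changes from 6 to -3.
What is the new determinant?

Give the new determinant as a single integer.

det is linear in row 1: changing M[1][1] by delta changes det by delta * cofactor(1,1).
Cofactor C_11 = (-1)^(1+1) * minor(1,1) = 15
Entry delta = -3 - 6 = -9
Det delta = -9 * 15 = -135
New det = 206 + -135 = 71

Answer: 71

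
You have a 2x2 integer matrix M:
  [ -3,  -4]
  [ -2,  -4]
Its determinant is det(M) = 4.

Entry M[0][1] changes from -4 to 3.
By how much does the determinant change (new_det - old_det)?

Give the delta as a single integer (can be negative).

Answer: 14

Derivation:
Cofactor C_01 = 2
Entry delta = 3 - -4 = 7
Det delta = entry_delta * cofactor = 7 * 2 = 14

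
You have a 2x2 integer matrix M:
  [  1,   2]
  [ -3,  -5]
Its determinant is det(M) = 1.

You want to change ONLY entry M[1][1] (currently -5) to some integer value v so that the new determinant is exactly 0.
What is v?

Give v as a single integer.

det is linear in entry M[1][1]: det = old_det + (v - -5) * C_11
Cofactor C_11 = 1
Want det = 0: 1 + (v - -5) * 1 = 0
  (v - -5) = -1 / 1 = -1
  v = -5 + (-1) = -6

Answer: -6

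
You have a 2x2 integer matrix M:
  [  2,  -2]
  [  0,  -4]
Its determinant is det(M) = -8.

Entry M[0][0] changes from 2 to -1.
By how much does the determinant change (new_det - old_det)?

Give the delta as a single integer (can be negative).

Cofactor C_00 = -4
Entry delta = -1 - 2 = -3
Det delta = entry_delta * cofactor = -3 * -4 = 12

Answer: 12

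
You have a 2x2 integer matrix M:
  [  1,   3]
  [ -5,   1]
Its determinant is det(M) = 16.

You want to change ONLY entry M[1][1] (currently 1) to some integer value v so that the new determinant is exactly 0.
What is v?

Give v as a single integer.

det is linear in entry M[1][1]: det = old_det + (v - 1) * C_11
Cofactor C_11 = 1
Want det = 0: 16 + (v - 1) * 1 = 0
  (v - 1) = -16 / 1 = -16
  v = 1 + (-16) = -15

Answer: -15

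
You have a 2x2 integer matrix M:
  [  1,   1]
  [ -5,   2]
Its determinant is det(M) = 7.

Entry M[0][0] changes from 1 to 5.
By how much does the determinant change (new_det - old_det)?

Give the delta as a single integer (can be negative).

Answer: 8

Derivation:
Cofactor C_00 = 2
Entry delta = 5 - 1 = 4
Det delta = entry_delta * cofactor = 4 * 2 = 8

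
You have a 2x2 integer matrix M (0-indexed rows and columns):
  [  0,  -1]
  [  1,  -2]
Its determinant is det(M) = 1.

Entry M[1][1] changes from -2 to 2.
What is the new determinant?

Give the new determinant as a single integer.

det is linear in row 1: changing M[1][1] by delta changes det by delta * cofactor(1,1).
Cofactor C_11 = (-1)^(1+1) * minor(1,1) = 0
Entry delta = 2 - -2 = 4
Det delta = 4 * 0 = 0
New det = 1 + 0 = 1

Answer: 1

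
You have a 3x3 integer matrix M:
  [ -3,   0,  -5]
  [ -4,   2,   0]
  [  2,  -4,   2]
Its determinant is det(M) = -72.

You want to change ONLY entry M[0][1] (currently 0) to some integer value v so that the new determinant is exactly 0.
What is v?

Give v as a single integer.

det is linear in entry M[0][1]: det = old_det + (v - 0) * C_01
Cofactor C_01 = 8
Want det = 0: -72 + (v - 0) * 8 = 0
  (v - 0) = 72 / 8 = 9
  v = 0 + (9) = 9

Answer: 9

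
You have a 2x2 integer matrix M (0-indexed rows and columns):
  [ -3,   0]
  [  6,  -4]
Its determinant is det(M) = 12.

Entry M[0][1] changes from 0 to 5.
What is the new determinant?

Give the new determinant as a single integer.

det is linear in row 0: changing M[0][1] by delta changes det by delta * cofactor(0,1).
Cofactor C_01 = (-1)^(0+1) * minor(0,1) = -6
Entry delta = 5 - 0 = 5
Det delta = 5 * -6 = -30
New det = 12 + -30 = -18

Answer: -18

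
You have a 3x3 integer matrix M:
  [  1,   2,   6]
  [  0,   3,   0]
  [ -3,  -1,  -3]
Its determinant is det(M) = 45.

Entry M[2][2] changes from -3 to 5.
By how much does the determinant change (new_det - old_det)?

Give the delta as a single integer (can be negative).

Cofactor C_22 = 3
Entry delta = 5 - -3 = 8
Det delta = entry_delta * cofactor = 8 * 3 = 24

Answer: 24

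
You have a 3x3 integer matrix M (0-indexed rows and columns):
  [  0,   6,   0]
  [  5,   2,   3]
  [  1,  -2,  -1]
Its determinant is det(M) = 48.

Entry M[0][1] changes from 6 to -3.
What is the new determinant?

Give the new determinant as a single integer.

Answer: -24

Derivation:
det is linear in row 0: changing M[0][1] by delta changes det by delta * cofactor(0,1).
Cofactor C_01 = (-1)^(0+1) * minor(0,1) = 8
Entry delta = -3 - 6 = -9
Det delta = -9 * 8 = -72
New det = 48 + -72 = -24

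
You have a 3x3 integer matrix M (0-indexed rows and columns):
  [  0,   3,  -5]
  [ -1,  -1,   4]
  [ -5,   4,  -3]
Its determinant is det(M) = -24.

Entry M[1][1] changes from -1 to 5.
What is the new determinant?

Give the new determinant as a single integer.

Answer: -174

Derivation:
det is linear in row 1: changing M[1][1] by delta changes det by delta * cofactor(1,1).
Cofactor C_11 = (-1)^(1+1) * minor(1,1) = -25
Entry delta = 5 - -1 = 6
Det delta = 6 * -25 = -150
New det = -24 + -150 = -174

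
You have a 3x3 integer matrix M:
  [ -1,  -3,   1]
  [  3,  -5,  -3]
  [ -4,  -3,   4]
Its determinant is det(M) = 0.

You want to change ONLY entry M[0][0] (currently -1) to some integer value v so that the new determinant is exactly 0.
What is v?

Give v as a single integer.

Answer: -1

Derivation:
det is linear in entry M[0][0]: det = old_det + (v - -1) * C_00
Cofactor C_00 = -29
Want det = 0: 0 + (v - -1) * -29 = 0
  (v - -1) = 0 / -29 = 0
  v = -1 + (0) = -1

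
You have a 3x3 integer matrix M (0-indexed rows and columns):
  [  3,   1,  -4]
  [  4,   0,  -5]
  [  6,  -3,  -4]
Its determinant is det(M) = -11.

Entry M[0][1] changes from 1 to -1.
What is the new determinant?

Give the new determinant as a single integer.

Answer: 17

Derivation:
det is linear in row 0: changing M[0][1] by delta changes det by delta * cofactor(0,1).
Cofactor C_01 = (-1)^(0+1) * minor(0,1) = -14
Entry delta = -1 - 1 = -2
Det delta = -2 * -14 = 28
New det = -11 + 28 = 17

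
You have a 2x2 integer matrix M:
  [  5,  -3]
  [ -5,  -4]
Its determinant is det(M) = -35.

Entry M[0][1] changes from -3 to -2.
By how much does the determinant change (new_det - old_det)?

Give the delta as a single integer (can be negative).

Answer: 5

Derivation:
Cofactor C_01 = 5
Entry delta = -2 - -3 = 1
Det delta = entry_delta * cofactor = 1 * 5 = 5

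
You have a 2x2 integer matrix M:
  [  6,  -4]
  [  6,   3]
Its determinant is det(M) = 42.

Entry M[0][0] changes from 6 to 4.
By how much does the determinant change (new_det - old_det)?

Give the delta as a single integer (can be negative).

Answer: -6

Derivation:
Cofactor C_00 = 3
Entry delta = 4 - 6 = -2
Det delta = entry_delta * cofactor = -2 * 3 = -6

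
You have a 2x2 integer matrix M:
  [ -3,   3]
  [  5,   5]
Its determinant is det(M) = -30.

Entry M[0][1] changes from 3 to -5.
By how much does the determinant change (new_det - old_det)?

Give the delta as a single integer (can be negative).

Cofactor C_01 = -5
Entry delta = -5 - 3 = -8
Det delta = entry_delta * cofactor = -8 * -5 = 40

Answer: 40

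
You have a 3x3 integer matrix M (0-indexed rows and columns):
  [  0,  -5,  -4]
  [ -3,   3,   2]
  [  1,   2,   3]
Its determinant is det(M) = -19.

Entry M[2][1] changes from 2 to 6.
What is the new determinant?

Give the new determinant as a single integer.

Answer: 29

Derivation:
det is linear in row 2: changing M[2][1] by delta changes det by delta * cofactor(2,1).
Cofactor C_21 = (-1)^(2+1) * minor(2,1) = 12
Entry delta = 6 - 2 = 4
Det delta = 4 * 12 = 48
New det = -19 + 48 = 29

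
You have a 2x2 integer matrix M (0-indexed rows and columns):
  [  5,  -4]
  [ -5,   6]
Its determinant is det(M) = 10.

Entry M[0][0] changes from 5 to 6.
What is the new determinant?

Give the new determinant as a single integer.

Answer: 16

Derivation:
det is linear in row 0: changing M[0][0] by delta changes det by delta * cofactor(0,0).
Cofactor C_00 = (-1)^(0+0) * minor(0,0) = 6
Entry delta = 6 - 5 = 1
Det delta = 1 * 6 = 6
New det = 10 + 6 = 16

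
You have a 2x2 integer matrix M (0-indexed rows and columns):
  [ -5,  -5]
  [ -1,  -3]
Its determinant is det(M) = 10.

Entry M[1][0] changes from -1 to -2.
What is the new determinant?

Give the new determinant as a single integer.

det is linear in row 1: changing M[1][0] by delta changes det by delta * cofactor(1,0).
Cofactor C_10 = (-1)^(1+0) * minor(1,0) = 5
Entry delta = -2 - -1 = -1
Det delta = -1 * 5 = -5
New det = 10 + -5 = 5

Answer: 5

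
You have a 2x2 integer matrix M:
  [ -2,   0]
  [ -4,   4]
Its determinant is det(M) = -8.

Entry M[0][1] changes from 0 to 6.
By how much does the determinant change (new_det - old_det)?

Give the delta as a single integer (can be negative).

Cofactor C_01 = 4
Entry delta = 6 - 0 = 6
Det delta = entry_delta * cofactor = 6 * 4 = 24

Answer: 24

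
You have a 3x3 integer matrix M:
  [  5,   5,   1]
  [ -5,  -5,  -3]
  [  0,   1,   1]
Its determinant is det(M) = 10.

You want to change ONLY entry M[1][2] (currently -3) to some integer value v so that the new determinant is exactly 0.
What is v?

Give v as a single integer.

det is linear in entry M[1][2]: det = old_det + (v - -3) * C_12
Cofactor C_12 = -5
Want det = 0: 10 + (v - -3) * -5 = 0
  (v - -3) = -10 / -5 = 2
  v = -3 + (2) = -1

Answer: -1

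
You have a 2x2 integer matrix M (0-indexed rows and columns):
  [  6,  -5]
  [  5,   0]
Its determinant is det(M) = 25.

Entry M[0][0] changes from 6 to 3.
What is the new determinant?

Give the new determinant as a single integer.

Answer: 25

Derivation:
det is linear in row 0: changing M[0][0] by delta changes det by delta * cofactor(0,0).
Cofactor C_00 = (-1)^(0+0) * minor(0,0) = 0
Entry delta = 3 - 6 = -3
Det delta = -3 * 0 = 0
New det = 25 + 0 = 25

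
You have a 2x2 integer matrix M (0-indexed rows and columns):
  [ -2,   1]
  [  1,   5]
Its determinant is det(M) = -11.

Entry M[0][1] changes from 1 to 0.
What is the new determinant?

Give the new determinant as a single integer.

Answer: -10

Derivation:
det is linear in row 0: changing M[0][1] by delta changes det by delta * cofactor(0,1).
Cofactor C_01 = (-1)^(0+1) * minor(0,1) = -1
Entry delta = 0 - 1 = -1
Det delta = -1 * -1 = 1
New det = -11 + 1 = -10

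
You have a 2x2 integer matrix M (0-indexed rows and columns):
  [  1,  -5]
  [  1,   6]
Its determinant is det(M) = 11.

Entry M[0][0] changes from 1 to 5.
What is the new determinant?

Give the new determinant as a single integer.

det is linear in row 0: changing M[0][0] by delta changes det by delta * cofactor(0,0).
Cofactor C_00 = (-1)^(0+0) * minor(0,0) = 6
Entry delta = 5 - 1 = 4
Det delta = 4 * 6 = 24
New det = 11 + 24 = 35

Answer: 35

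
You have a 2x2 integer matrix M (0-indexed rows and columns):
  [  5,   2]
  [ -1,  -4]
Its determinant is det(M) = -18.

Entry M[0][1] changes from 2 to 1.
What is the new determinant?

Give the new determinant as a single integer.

Answer: -19

Derivation:
det is linear in row 0: changing M[0][1] by delta changes det by delta * cofactor(0,1).
Cofactor C_01 = (-1)^(0+1) * minor(0,1) = 1
Entry delta = 1 - 2 = -1
Det delta = -1 * 1 = -1
New det = -18 + -1 = -19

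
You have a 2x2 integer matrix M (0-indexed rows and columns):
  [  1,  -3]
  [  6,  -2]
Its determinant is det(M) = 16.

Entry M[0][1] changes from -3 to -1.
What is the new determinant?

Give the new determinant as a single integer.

det is linear in row 0: changing M[0][1] by delta changes det by delta * cofactor(0,1).
Cofactor C_01 = (-1)^(0+1) * minor(0,1) = -6
Entry delta = -1 - -3 = 2
Det delta = 2 * -6 = -12
New det = 16 + -12 = 4

Answer: 4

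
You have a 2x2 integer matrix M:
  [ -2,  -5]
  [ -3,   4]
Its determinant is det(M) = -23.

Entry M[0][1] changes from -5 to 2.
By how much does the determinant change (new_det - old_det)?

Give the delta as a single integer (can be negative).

Cofactor C_01 = 3
Entry delta = 2 - -5 = 7
Det delta = entry_delta * cofactor = 7 * 3 = 21

Answer: 21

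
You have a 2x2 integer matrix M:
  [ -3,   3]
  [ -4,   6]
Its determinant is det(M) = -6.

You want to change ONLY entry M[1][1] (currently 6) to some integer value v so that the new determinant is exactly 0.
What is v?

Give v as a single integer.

Answer: 4

Derivation:
det is linear in entry M[1][1]: det = old_det + (v - 6) * C_11
Cofactor C_11 = -3
Want det = 0: -6 + (v - 6) * -3 = 0
  (v - 6) = 6 / -3 = -2
  v = 6 + (-2) = 4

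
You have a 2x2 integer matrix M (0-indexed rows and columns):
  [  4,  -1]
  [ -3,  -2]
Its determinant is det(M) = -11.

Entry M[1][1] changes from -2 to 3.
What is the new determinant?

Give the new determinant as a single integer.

det is linear in row 1: changing M[1][1] by delta changes det by delta * cofactor(1,1).
Cofactor C_11 = (-1)^(1+1) * minor(1,1) = 4
Entry delta = 3 - -2 = 5
Det delta = 5 * 4 = 20
New det = -11 + 20 = 9

Answer: 9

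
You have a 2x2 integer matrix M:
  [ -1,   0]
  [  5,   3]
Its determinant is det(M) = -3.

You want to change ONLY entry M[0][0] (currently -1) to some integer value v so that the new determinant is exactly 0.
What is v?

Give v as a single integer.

Answer: 0

Derivation:
det is linear in entry M[0][0]: det = old_det + (v - -1) * C_00
Cofactor C_00 = 3
Want det = 0: -3 + (v - -1) * 3 = 0
  (v - -1) = 3 / 3 = 1
  v = -1 + (1) = 0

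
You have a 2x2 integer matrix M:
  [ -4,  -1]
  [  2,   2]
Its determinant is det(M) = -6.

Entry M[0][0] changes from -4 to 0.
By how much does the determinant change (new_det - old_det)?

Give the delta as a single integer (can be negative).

Answer: 8

Derivation:
Cofactor C_00 = 2
Entry delta = 0 - -4 = 4
Det delta = entry_delta * cofactor = 4 * 2 = 8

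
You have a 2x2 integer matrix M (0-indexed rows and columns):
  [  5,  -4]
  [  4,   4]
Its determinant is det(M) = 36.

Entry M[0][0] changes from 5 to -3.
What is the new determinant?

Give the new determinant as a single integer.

det is linear in row 0: changing M[0][0] by delta changes det by delta * cofactor(0,0).
Cofactor C_00 = (-1)^(0+0) * minor(0,0) = 4
Entry delta = -3 - 5 = -8
Det delta = -8 * 4 = -32
New det = 36 + -32 = 4

Answer: 4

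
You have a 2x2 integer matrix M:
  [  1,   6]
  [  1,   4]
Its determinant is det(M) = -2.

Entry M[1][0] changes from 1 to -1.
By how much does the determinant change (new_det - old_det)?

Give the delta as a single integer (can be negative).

Cofactor C_10 = -6
Entry delta = -1 - 1 = -2
Det delta = entry_delta * cofactor = -2 * -6 = 12

Answer: 12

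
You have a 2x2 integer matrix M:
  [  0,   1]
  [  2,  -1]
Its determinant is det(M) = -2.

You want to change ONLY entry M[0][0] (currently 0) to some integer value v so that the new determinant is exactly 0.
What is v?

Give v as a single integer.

det is linear in entry M[0][0]: det = old_det + (v - 0) * C_00
Cofactor C_00 = -1
Want det = 0: -2 + (v - 0) * -1 = 0
  (v - 0) = 2 / -1 = -2
  v = 0 + (-2) = -2

Answer: -2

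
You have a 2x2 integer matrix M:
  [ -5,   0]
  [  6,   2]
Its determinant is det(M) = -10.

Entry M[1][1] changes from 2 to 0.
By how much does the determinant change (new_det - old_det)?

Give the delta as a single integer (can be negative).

Cofactor C_11 = -5
Entry delta = 0 - 2 = -2
Det delta = entry_delta * cofactor = -2 * -5 = 10

Answer: 10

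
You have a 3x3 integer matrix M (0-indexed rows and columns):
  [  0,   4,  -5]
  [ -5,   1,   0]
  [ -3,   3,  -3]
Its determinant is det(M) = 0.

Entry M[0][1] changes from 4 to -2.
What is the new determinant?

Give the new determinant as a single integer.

Answer: 90

Derivation:
det is linear in row 0: changing M[0][1] by delta changes det by delta * cofactor(0,1).
Cofactor C_01 = (-1)^(0+1) * minor(0,1) = -15
Entry delta = -2 - 4 = -6
Det delta = -6 * -15 = 90
New det = 0 + 90 = 90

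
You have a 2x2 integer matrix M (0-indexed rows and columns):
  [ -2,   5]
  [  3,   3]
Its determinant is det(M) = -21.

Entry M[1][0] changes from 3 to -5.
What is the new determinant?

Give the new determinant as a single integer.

det is linear in row 1: changing M[1][0] by delta changes det by delta * cofactor(1,0).
Cofactor C_10 = (-1)^(1+0) * minor(1,0) = -5
Entry delta = -5 - 3 = -8
Det delta = -8 * -5 = 40
New det = -21 + 40 = 19

Answer: 19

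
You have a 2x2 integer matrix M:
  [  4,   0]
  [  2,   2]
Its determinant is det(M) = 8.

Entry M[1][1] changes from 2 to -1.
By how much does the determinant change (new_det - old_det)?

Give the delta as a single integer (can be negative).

Cofactor C_11 = 4
Entry delta = -1 - 2 = -3
Det delta = entry_delta * cofactor = -3 * 4 = -12

Answer: -12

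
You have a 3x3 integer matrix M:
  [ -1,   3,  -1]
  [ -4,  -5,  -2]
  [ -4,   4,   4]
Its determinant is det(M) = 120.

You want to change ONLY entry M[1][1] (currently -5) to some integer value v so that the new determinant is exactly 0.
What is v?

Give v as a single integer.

Answer: 10

Derivation:
det is linear in entry M[1][1]: det = old_det + (v - -5) * C_11
Cofactor C_11 = -8
Want det = 0: 120 + (v - -5) * -8 = 0
  (v - -5) = -120 / -8 = 15
  v = -5 + (15) = 10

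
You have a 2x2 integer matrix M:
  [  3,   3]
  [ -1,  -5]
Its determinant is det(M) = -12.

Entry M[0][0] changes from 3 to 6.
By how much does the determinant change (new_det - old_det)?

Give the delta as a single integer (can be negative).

Answer: -15

Derivation:
Cofactor C_00 = -5
Entry delta = 6 - 3 = 3
Det delta = entry_delta * cofactor = 3 * -5 = -15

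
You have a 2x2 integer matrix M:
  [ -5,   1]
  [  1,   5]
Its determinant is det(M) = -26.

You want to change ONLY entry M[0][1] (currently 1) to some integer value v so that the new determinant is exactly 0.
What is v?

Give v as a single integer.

det is linear in entry M[0][1]: det = old_det + (v - 1) * C_01
Cofactor C_01 = -1
Want det = 0: -26 + (v - 1) * -1 = 0
  (v - 1) = 26 / -1 = -26
  v = 1 + (-26) = -25

Answer: -25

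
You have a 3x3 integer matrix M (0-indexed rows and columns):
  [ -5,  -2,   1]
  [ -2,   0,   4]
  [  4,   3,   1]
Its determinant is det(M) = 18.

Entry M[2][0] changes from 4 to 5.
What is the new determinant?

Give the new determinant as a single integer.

Answer: 10

Derivation:
det is linear in row 2: changing M[2][0] by delta changes det by delta * cofactor(2,0).
Cofactor C_20 = (-1)^(2+0) * minor(2,0) = -8
Entry delta = 5 - 4 = 1
Det delta = 1 * -8 = -8
New det = 18 + -8 = 10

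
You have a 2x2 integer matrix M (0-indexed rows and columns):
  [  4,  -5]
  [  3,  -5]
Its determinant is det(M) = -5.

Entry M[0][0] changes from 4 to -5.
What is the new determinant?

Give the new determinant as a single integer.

Answer: 40

Derivation:
det is linear in row 0: changing M[0][0] by delta changes det by delta * cofactor(0,0).
Cofactor C_00 = (-1)^(0+0) * minor(0,0) = -5
Entry delta = -5 - 4 = -9
Det delta = -9 * -5 = 45
New det = -5 + 45 = 40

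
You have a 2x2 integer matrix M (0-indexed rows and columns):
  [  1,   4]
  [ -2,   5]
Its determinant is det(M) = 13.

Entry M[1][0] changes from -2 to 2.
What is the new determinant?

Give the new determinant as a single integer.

Answer: -3

Derivation:
det is linear in row 1: changing M[1][0] by delta changes det by delta * cofactor(1,0).
Cofactor C_10 = (-1)^(1+0) * minor(1,0) = -4
Entry delta = 2 - -2 = 4
Det delta = 4 * -4 = -16
New det = 13 + -16 = -3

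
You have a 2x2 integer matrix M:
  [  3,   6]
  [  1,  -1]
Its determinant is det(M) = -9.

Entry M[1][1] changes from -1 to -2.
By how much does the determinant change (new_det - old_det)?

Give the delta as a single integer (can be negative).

Cofactor C_11 = 3
Entry delta = -2 - -1 = -1
Det delta = entry_delta * cofactor = -1 * 3 = -3

Answer: -3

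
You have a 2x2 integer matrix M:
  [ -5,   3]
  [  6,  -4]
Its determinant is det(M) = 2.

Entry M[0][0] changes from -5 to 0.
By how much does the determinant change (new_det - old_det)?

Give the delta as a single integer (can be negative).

Cofactor C_00 = -4
Entry delta = 0 - -5 = 5
Det delta = entry_delta * cofactor = 5 * -4 = -20

Answer: -20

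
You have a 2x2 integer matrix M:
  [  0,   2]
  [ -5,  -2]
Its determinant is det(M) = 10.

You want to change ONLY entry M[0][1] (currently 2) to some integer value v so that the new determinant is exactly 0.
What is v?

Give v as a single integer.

det is linear in entry M[0][1]: det = old_det + (v - 2) * C_01
Cofactor C_01 = 5
Want det = 0: 10 + (v - 2) * 5 = 0
  (v - 2) = -10 / 5 = -2
  v = 2 + (-2) = 0

Answer: 0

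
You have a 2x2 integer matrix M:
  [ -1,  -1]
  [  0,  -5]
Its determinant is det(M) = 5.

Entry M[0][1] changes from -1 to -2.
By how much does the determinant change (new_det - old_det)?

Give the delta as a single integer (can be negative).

Cofactor C_01 = 0
Entry delta = -2 - -1 = -1
Det delta = entry_delta * cofactor = -1 * 0 = 0

Answer: 0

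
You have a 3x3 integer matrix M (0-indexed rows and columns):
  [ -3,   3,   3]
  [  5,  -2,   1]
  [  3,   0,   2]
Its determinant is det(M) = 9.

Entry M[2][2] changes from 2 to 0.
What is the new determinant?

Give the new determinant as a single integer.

Answer: 27

Derivation:
det is linear in row 2: changing M[2][2] by delta changes det by delta * cofactor(2,2).
Cofactor C_22 = (-1)^(2+2) * minor(2,2) = -9
Entry delta = 0 - 2 = -2
Det delta = -2 * -9 = 18
New det = 9 + 18 = 27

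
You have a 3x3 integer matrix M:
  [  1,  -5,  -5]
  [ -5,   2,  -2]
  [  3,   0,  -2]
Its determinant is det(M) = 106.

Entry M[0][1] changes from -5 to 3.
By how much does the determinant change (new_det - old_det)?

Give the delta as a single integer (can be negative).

Cofactor C_01 = -16
Entry delta = 3 - -5 = 8
Det delta = entry_delta * cofactor = 8 * -16 = -128

Answer: -128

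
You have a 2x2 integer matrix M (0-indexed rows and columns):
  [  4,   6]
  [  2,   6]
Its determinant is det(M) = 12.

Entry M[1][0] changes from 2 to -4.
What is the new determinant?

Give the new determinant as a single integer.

det is linear in row 1: changing M[1][0] by delta changes det by delta * cofactor(1,0).
Cofactor C_10 = (-1)^(1+0) * minor(1,0) = -6
Entry delta = -4 - 2 = -6
Det delta = -6 * -6 = 36
New det = 12 + 36 = 48

Answer: 48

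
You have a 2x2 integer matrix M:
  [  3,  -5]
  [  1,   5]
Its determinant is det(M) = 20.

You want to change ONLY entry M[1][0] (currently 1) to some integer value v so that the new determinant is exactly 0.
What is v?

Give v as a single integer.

det is linear in entry M[1][0]: det = old_det + (v - 1) * C_10
Cofactor C_10 = 5
Want det = 0: 20 + (v - 1) * 5 = 0
  (v - 1) = -20 / 5 = -4
  v = 1 + (-4) = -3

Answer: -3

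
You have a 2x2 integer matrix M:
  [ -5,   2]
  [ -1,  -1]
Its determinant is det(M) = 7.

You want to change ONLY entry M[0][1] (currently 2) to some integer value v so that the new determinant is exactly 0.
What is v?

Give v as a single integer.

det is linear in entry M[0][1]: det = old_det + (v - 2) * C_01
Cofactor C_01 = 1
Want det = 0: 7 + (v - 2) * 1 = 0
  (v - 2) = -7 / 1 = -7
  v = 2 + (-7) = -5

Answer: -5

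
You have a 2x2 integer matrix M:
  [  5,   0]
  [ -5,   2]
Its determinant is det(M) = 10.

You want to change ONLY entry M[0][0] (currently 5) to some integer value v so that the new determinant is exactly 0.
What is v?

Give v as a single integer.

det is linear in entry M[0][0]: det = old_det + (v - 5) * C_00
Cofactor C_00 = 2
Want det = 0: 10 + (v - 5) * 2 = 0
  (v - 5) = -10 / 2 = -5
  v = 5 + (-5) = 0

Answer: 0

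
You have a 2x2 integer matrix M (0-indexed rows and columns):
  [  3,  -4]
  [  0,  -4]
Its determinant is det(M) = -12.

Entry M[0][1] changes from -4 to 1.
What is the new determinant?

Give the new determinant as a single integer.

det is linear in row 0: changing M[0][1] by delta changes det by delta * cofactor(0,1).
Cofactor C_01 = (-1)^(0+1) * minor(0,1) = 0
Entry delta = 1 - -4 = 5
Det delta = 5 * 0 = 0
New det = -12 + 0 = -12

Answer: -12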